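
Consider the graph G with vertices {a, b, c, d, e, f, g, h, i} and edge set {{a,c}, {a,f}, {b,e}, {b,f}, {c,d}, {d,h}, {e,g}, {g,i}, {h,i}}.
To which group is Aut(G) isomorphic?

the dihedral group of order 18

G is 2-regular and connected on 9 vertices, i.e. the cycle C_9. C_9 has 9 rotations and 9 reflections, so Aut(C_9) ≅ D_9 of order 18.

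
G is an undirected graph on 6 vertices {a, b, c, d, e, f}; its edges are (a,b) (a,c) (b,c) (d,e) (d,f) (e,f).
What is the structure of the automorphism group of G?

D_3 ≀ Z_2

G has two connected components, {a, b, c} and {d, e, f}; each is 2-regular, so G = C_3 ⊔ C_3. Aut of a disjoint union of two copies of C_3 is the wreath product D_3 ≀ Z_2, of order 2·6² = 72.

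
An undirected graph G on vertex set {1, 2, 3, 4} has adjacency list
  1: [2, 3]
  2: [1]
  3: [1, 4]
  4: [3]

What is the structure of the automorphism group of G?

The degree sequence is [2, 1, 2, 1]; the two degree-1 vertices 2 and 4 are the ends of a path, so G = P_4. A path has exactly one nontrivial symmetry — reversal — giving Aut(G) of order 2.

the cyclic group of order 2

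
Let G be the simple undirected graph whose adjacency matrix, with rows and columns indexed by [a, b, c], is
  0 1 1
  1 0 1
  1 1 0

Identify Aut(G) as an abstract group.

the symmetric group on 3 letters

All 3 vertices are pairwise adjacent: G = K_3. Every bijection on the vertex set is an automorphism of K_3; hence Aut(K_3) ≅ S_3, order 6.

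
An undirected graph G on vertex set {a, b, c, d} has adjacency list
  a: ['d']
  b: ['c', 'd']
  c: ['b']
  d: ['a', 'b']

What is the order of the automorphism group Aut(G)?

The degree sequence is [1, 2, 1, 2]; the two degree-1 vertices a and c are the ends of a path, so G = P_4. The only nontrivial automorphism of a path is the end-to-end reflection, so Aut(G) ≅ Z_2.

2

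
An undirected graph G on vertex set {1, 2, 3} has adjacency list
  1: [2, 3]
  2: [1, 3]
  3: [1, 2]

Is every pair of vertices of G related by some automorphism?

Every vertex has degree 2, so G is the complete graph K_3. Every bijection on the vertex set is an automorphism of K_3; hence Aut(K_3) ≅ S_3, order 6. Under this action every vertex can be carried to every other, so G is vertex-transitive.

Yes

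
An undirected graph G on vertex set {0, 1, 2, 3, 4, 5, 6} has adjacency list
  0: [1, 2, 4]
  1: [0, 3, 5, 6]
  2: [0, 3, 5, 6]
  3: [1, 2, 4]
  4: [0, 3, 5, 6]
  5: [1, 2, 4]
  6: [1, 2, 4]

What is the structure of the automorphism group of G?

The vertices split by degree into {1, 2, 4} (degree 4) and {0, 3, 5, 6} (degree 3); every edge runs between the two parts, so G is the complete bipartite graph K_{3,4}. The parts have unequal sizes, so no automorphism swaps them; each part is permuted independently, giving S_3 × S_4 of order 3!·4! = 144.

S_3 × S_4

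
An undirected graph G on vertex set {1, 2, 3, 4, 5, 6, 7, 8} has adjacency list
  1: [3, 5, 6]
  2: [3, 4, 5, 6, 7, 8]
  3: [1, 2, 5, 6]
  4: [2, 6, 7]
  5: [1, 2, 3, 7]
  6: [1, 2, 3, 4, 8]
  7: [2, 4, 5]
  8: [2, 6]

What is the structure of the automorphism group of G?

Degrees alone do not determine every vertex (e.g. 1 and 4 both have degree 3), but their neighbour-degree multisets differ: N(1) has degrees [4, 4, 5] while N(4) has degrees [3, 5, 6]. Repeating this refinement separates all vertices, so the only automorphism is the identity.

1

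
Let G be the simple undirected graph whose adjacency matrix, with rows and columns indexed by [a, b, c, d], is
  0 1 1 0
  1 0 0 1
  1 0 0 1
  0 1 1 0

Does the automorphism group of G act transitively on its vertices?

G is 2-regular and bipartite on 2^2 = 4 vertices with girth 4; it is the hypercube graph Q_2. Aut(Q_2) consists of the signed permutations of the 2 coordinate axes: 2! permutations times 2^2 sign flips, so |Aut| = 2^2·2! = 8. Under this action every vertex can be carried to every other, so G is vertex-transitive.

Yes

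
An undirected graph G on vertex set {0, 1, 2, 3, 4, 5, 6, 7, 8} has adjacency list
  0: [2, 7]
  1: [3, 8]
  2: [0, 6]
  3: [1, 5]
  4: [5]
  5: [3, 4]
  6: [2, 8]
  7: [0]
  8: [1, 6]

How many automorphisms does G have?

2

The degree sequence is [2, 2, 2, 2, 1, 2, 2, 1, 2]; the two degree-1 vertices 4 and 7 are the ends of a path, so G = P_9. The only nontrivial automorphism of a path is the end-to-end reflection, so Aut(G) ≅ Z_2.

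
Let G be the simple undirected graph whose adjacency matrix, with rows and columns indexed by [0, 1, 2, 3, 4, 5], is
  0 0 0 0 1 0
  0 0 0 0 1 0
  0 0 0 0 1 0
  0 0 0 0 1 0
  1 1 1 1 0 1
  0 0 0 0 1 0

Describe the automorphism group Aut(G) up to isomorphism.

the symmetric group on 5 letters

Vertex 4 has degree 5 and every other vertex has degree 1, so G is the star K_{1,5} with centre 4. Any automorphism fixes the centre and permutes the 5 leaves freely, so Aut(G) ≅ S_5 of order 5! = 120.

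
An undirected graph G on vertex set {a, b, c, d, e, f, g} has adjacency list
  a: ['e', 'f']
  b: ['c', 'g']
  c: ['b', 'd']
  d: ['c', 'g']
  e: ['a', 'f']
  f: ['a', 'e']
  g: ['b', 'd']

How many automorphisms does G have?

G has two connected components, {b, c, d, g} and {a, e, f}; each is 2-regular, so G = C_4 ⊔ C_3. The components are non-isomorphic (different sizes), so Aut(G) = Aut(C_3) × Aut(C_4) = D_3 × D_4 of order 6·8 = 48.

48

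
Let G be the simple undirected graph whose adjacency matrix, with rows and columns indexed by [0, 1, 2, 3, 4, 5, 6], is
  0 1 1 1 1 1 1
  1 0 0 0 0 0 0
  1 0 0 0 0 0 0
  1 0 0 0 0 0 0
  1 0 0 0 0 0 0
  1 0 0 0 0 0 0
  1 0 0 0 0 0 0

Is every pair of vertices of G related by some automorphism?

No

Vertex 0 is the only vertex of degree 6, so every automorphism fixes it; G is not vertex-transitive.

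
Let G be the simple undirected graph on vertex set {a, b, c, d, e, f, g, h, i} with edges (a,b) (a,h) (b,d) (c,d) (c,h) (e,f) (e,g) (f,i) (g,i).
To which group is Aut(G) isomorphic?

D_4 × D_5

G has two connected components, {a, b, c, d, h} and {e, f, g, i}; each is 2-regular, so G = C_5 ⊔ C_4. No automorphism exchanges components of different sizes, hence Aut(G) is the direct product D_4 × D_5, order 80.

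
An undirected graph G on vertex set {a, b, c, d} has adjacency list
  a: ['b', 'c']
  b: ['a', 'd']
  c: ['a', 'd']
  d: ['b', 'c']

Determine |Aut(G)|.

G is 2-regular and connected on 4 vertices, i.e. the cycle C_4. The automorphisms of the 4-cycle are exactly the symmetries of a regular 4-gon: the dihedral group D_4, |D_4| = 8.

8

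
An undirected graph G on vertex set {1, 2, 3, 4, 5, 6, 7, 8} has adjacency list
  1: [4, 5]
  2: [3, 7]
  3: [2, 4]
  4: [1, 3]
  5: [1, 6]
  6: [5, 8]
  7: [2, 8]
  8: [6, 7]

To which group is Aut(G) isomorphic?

G is 2-regular and connected on 8 vertices, i.e. the cycle C_8. C_8 has 8 rotations and 8 reflections, so Aut(C_8) ≅ D_8 of order 16.

D_8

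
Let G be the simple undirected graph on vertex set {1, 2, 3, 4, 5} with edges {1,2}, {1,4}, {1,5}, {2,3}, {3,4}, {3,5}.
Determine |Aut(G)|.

12

The vertices split by degree into {1, 3} (degree 3) and {2, 4, 5} (degree 2); every edge runs between the two parts, so G is the complete bipartite graph K_{2,3}. The parts have unequal sizes, so no automorphism swaps them; each part is permuted independently, giving S_2 × S_3 of order 2!·3! = 12.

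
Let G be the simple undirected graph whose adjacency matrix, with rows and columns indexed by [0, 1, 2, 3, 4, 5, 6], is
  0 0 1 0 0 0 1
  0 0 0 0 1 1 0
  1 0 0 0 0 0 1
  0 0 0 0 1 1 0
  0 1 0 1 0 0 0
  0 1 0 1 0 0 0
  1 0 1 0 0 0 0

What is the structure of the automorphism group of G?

G has two connected components, {1, 3, 4, 5} and {0, 2, 6}; each is 2-regular, so G = C_4 ⊔ C_3. The components are non-isomorphic (different sizes), so Aut(G) = Aut(C_3) × Aut(C_4) = D_3 × D_4 of order 6·8 = 48.

D_3 × D_4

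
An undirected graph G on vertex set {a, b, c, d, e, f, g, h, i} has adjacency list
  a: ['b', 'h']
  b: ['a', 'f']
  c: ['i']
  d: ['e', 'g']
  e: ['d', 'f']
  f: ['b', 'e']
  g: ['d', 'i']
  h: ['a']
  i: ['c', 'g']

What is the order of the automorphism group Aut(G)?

2

The degree sequence is [2, 2, 1, 2, 2, 2, 2, 1, 2]; the two degree-1 vertices c and h are the ends of a path, so G = P_9. The only nontrivial automorphism of a path is the end-to-end reflection, so Aut(G) ≅ Z_2.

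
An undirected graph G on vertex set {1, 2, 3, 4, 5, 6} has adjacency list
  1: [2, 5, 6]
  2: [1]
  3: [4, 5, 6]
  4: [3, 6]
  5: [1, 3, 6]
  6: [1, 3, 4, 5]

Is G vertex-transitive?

No

Vertex 2 is the only vertex of degree 1, so every automorphism fixes it; G is not vertex-transitive.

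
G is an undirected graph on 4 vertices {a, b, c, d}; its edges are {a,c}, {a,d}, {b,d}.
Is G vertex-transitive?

Automorphisms preserve degree, but G has vertices of degree 1 and vertices of degree 2; no automorphism maps one to the other, so G is not vertex-transitive.

No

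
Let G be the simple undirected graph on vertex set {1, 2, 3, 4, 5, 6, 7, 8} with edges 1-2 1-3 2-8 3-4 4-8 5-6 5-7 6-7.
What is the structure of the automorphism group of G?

G has two connected components, {1, 2, 3, 4, 8} and {5, 6, 7}; each is 2-regular, so G = C_5 ⊔ C_3. The components are non-isomorphic (different sizes), so Aut(G) = Aut(C_3) × Aut(C_5) = D_3 × D_5 of order 6·10 = 60.

D_3 × D_5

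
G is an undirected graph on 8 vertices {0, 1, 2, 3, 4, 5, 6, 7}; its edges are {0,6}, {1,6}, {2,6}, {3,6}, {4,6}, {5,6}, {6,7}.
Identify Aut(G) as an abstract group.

S_7

Vertex 6 has degree 7 and every other vertex has degree 1, so G is the star K_{1,7} with centre 6. The 7 leaves are pairwise interchangeable while the centre is fixed, giving Aut(G) = S_7.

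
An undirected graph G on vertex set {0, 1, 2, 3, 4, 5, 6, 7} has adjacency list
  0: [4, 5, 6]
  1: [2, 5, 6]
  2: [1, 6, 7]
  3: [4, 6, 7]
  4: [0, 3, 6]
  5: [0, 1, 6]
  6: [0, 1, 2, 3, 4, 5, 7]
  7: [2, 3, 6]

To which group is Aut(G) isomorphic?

Vertex 6 is the unique vertex of degree 7; the remaining 7 vertices each have degree 3 and induce a cycle, so G is the wheel on 8 vertices with hub 6. With the hub fixed, the remaining symmetry is that of the rim cycle C_7, giving the dihedral group D_7.

the dihedral group of order 14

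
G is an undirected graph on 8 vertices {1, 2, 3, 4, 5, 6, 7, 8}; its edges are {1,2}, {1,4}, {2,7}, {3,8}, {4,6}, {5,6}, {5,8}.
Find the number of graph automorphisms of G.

2

The degree sequence is [2, 2, 1, 2, 2, 2, 1, 2]; the two degree-1 vertices 3 and 7 are the ends of a path, so G = P_8. A path has exactly one nontrivial symmetry — reversal — giving Aut(G) of order 2.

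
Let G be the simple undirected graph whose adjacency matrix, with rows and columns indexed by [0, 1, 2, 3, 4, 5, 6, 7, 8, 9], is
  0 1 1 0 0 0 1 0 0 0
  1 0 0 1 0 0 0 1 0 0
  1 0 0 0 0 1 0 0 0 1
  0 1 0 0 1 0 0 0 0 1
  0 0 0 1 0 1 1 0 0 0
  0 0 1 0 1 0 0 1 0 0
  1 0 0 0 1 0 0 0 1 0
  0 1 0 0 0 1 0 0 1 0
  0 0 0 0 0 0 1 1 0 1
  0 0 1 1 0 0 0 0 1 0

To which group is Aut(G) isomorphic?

S_5

G is 3-regular on 10 vertices with no triangles and no 4-cycles (girth 5): this is the Petersen graph. It is a classical fact that the Petersen graph has automorphism group S_5 (order 120), arising from its description as the Kneser graph K(5,2).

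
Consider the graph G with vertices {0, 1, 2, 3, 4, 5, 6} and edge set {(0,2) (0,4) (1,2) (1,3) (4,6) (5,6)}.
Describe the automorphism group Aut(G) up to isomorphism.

The degree sequence is [2, 2, 2, 1, 2, 1, 2]; the two degree-1 vertices 3 and 5 are the ends of a path, so G = P_7. A path has exactly one nontrivial symmetry — reversal — giving Aut(G) of order 2.

the cyclic group of order 2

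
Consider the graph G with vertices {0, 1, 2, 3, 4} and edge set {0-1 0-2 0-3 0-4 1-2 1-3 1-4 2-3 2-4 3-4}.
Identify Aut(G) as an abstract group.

S_5

Every vertex has degree 4, so G is the complete graph K_5. Any permutation of the 5 vertices preserves K_5, so Aut(K_5) = S_5 of order 5! = 120.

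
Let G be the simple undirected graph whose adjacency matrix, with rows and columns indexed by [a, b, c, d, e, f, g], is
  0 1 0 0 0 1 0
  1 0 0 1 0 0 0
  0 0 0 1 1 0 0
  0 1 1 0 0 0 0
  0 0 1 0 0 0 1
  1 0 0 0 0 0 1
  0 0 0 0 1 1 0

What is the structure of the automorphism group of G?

D_7

Every vertex has degree 2 and the graph is connected, so G is the 7-cycle C_7. C_7 has 7 rotations and 7 reflections, so Aut(C_7) ≅ D_7 of order 14.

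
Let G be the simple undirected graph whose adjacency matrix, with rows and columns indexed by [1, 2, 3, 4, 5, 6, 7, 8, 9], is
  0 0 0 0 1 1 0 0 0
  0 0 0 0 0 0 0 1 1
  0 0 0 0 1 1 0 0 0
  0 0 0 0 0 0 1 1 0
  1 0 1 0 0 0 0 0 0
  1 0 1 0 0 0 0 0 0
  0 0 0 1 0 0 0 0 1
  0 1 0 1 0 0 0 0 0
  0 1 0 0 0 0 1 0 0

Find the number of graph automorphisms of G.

80

G has two connected components, {2, 4, 7, 8, 9} and {1, 3, 5, 6}; each is 2-regular, so G = C_5 ⊔ C_4. No automorphism exchanges components of different sizes, hence Aut(G) is the direct product D_4 × D_5, order 80.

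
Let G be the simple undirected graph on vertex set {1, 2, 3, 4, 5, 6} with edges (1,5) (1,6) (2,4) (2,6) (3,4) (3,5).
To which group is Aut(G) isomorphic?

G is 2-regular and connected on 6 vertices, i.e. the cycle C_6. C_6 has 6 rotations and 6 reflections, so Aut(C_6) ≅ D_6 of order 12.

D_6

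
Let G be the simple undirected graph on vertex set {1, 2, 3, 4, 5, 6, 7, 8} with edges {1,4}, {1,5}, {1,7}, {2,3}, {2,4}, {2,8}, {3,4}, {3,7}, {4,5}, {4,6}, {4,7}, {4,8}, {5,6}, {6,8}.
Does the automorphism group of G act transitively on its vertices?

No

Vertex 4 is the only vertex of degree 7, so every automorphism fixes it; G is not vertex-transitive.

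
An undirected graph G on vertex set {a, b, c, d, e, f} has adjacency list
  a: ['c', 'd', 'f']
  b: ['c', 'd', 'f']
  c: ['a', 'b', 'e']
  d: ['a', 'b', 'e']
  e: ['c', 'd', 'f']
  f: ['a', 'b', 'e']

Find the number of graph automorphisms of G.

72

G is 3-regular and bipartite with parts {a, b, e} and {c, d, f} (each part is independent and every cross-pair is an edge), so G = K_{3,3}. Each part can be permuted independently (S_3 × S_3) and the two equal-size parts can also be swapped, giving (S_3 × S_3) ⋊ Z_2 of order 2·(3!)² = 72.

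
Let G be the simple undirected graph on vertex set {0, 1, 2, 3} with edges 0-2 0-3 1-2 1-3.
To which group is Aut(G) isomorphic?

(S_2 × S_2) ⋊ Z_2

G is 2-regular and bipartite with parts {2, 3} and {0, 1} (each part is independent and every cross-pair is an edge), so G = K_{2,2}. Aut(K_{2,2}) is the wreath product S_2 ≀ Z_2: permute within each part, then optionally swap the parts; |Aut| = 2·(2!)² = 8.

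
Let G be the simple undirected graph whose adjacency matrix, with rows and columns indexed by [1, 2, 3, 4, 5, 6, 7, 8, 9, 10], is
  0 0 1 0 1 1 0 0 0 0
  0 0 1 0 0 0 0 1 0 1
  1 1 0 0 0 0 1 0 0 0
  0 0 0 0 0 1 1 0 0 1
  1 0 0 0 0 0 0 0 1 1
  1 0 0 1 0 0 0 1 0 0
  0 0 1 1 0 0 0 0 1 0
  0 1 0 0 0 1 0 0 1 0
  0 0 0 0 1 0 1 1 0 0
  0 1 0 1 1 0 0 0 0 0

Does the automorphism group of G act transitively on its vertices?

G is 3-regular on 10 vertices with no triangles and no 4-cycles (girth 5): this is the Petersen graph. It is a classical fact that the Petersen graph has automorphism group S_5 (order 120), arising from its description as the Kneser graph K(5,2). Under this action every vertex can be carried to every other, so G is vertex-transitive.

Yes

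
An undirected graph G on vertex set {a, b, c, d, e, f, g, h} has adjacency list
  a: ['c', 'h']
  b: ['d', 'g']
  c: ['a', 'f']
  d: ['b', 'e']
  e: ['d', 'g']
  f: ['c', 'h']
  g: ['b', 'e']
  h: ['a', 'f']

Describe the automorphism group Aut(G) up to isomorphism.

(D_4 × D_4) ⋊ Z_2

G has two connected components, {a, c, f, h} and {b, d, e, g}; each is 2-regular, so G = C_4 ⊔ C_4. With two isomorphic components, Aut(G) = Aut(C_4) ≀ S_2 = (D_4 × D_4) ⋊ Z_2: permute each cycle by D_4, then optionally swap the two cycles. Order 2·(2·4)² = 128.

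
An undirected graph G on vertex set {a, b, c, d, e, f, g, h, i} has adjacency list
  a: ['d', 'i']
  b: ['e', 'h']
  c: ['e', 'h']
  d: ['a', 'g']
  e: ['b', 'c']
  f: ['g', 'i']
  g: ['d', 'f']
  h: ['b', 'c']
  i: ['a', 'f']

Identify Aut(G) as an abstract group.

D_5 × D_4

G has two connected components, {a, d, f, g, i} and {b, c, e, h}; each is 2-regular, so G = C_5 ⊔ C_4. No automorphism exchanges components of different sizes, hence Aut(G) is the direct product D_5 × D_4, order 80.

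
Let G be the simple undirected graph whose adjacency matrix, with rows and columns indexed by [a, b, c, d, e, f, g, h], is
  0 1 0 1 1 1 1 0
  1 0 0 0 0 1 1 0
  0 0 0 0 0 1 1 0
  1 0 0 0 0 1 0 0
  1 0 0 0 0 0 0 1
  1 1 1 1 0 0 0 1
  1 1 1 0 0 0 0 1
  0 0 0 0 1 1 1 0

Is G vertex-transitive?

No

Vertex g is the only vertex of degree 4, so every automorphism fixes it; G is not vertex-transitive.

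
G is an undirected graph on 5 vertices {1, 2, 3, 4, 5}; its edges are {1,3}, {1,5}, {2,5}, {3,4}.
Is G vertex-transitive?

No

Automorphisms preserve degree, but G has vertices of degree 1 and vertices of degree 2; no automorphism maps one to the other, so G is not vertex-transitive.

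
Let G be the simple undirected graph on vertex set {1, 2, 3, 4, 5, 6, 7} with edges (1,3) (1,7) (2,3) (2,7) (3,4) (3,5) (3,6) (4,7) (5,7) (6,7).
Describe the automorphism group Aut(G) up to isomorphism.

S_2 × S_5

The vertices split by degree into {3, 7} (degree 5) and {1, 2, 4, 5, 6} (degree 2); every edge runs between the two parts, so G is the complete bipartite graph K_{2,5}. The parts have unequal sizes, so no automorphism swaps them; each part is permuted independently, giving S_2 × S_5 of order 2!·5! = 240.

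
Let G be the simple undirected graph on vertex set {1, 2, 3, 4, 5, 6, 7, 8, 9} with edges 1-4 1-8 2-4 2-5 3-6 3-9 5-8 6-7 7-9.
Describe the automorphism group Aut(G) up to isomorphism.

G has two connected components, {1, 2, 4, 5, 8} and {3, 6, 7, 9}; each is 2-regular, so G = C_5 ⊔ C_4. No automorphism exchanges components of different sizes, hence Aut(G) is the direct product D_4 × D_5, order 80.

D_4 × D_5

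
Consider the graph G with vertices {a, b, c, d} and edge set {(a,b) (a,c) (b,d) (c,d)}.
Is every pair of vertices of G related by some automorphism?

Yes

Every vertex has degree 2 and the graph is connected, so G is the 4-cycle C_4. C_4 has 4 rotations and 4 reflections, so Aut(C_4) ≅ D_4 of order 8. Under this action every vertex can be carried to every other, so G is vertex-transitive.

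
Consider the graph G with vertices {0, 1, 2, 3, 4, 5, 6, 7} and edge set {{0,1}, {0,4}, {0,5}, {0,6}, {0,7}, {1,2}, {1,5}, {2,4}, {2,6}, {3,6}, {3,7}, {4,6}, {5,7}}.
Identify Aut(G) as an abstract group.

1

The degree sequence is [5, 3, 3, 2, 3, 3, 4, 3]. Checking the degree-preserving permutations of the vertex set shows that none except the identity preserves every edge, so Aut(G) is trivial.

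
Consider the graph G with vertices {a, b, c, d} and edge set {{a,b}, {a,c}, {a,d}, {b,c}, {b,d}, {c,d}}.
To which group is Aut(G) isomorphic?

Every vertex has degree 3, so G is the complete graph K_4. Any permutation of the 4 vertices preserves K_4, so Aut(K_4) = S_4 of order 4! = 24.

S_4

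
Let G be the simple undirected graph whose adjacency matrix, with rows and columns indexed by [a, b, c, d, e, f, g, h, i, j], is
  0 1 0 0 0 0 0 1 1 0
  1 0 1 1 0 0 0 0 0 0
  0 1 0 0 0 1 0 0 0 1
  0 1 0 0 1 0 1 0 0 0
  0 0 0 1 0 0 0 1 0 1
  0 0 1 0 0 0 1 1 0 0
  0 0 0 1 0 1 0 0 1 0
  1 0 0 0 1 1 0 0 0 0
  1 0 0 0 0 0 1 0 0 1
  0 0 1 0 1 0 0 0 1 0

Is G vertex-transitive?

Yes

G is 3-regular on 10 vertices with no triangles and no 4-cycles (girth 5): this is the Petersen graph. Viewing the Petersen graph as the Kneser graph K(5,2) — vertices are 2-subsets of {1,…,5}, edges join disjoint pairs — its automorphisms are exactly the permutations of the 5-element set, so Aut ≅ S_5 of order 120. Under this action every vertex can be carried to every other, so G is vertex-transitive.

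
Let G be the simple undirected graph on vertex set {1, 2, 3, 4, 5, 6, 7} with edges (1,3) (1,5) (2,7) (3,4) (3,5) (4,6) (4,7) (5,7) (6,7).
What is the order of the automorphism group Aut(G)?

1

The degree sequence is [2, 1, 3, 3, 3, 2, 4]. Checking the degree-preserving permutations of the vertex set shows that none except the identity preserves every edge, so Aut(G) is trivial.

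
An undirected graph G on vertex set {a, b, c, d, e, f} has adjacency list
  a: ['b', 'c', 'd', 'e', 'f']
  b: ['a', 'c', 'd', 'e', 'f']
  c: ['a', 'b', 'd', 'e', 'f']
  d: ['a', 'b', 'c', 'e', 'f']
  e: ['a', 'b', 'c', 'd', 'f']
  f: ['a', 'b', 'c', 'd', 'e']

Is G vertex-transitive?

Every vertex has degree 5, so G is the complete graph K_6. Every bijection on the vertex set is an automorphism of K_6; hence Aut(K_6) ≅ S_6, order 720. Under this action every vertex can be carried to every other, so G is vertex-transitive.

Yes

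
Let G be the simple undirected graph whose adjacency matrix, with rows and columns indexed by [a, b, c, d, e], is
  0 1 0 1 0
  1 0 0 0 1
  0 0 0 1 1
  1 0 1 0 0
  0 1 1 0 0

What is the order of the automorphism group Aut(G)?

G is 2-regular and connected on 5 vertices, i.e. the cycle C_5. C_5 has 5 rotations and 5 reflections, so Aut(C_5) ≅ D_5 of order 10.

10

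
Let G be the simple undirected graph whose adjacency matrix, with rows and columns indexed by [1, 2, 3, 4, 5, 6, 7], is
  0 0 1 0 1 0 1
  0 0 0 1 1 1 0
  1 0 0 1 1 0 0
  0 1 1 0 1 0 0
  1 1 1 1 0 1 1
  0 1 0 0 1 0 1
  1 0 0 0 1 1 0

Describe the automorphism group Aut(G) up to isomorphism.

Vertex 5 is the unique vertex of degree 6; the remaining 6 vertices each have degree 3 and induce a cycle, so G is the wheel on 7 vertices with hub 5. With the hub fixed, the remaining symmetry is that of the rim cycle C_6, giving the dihedral group D_6.

the dihedral group of order 12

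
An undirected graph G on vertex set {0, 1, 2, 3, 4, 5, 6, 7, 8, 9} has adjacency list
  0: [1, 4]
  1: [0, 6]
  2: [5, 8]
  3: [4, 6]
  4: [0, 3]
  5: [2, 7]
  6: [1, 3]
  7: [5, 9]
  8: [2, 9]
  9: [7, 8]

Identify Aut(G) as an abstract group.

(D_5 × D_5) ⋊ Z_2

G has two connected components, {2, 5, 7, 8, 9} and {0, 1, 3, 4, 6}; each is 2-regular, so G = C_5 ⊔ C_5. Aut of a disjoint union of two copies of C_5 is the wreath product D_5 ≀ Z_2, of order 2·10² = 200.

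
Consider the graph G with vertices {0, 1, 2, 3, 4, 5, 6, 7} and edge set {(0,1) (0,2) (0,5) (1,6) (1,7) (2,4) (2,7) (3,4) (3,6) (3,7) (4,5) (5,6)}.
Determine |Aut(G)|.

48

G is 3-regular and bipartite on 2^3 = 8 vertices with girth 4; it is the hypercube graph Q_3. Aut(Q_3) consists of the signed permutations of the 3 coordinate axes: 3! permutations times 2^3 sign flips, so |Aut| = 2^3·3! = 48.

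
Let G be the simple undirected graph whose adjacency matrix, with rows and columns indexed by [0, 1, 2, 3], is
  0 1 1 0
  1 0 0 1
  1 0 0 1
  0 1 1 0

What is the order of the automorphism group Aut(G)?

8

G is 2-regular and bipartite on 2^2 = 4 vertices with girth 4; it is the hypercube graph Q_2. Aut(Q_2) consists of the signed permutations of the 2 coordinate axes: 2! permutations times 2^2 sign flips, so |Aut| = 2^2·2! = 8.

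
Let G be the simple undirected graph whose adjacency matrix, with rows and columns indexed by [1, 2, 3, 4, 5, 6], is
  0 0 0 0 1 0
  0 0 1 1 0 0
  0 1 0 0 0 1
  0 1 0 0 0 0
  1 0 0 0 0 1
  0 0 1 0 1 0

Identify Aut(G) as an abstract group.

the cyclic group of order 2

The degree sequence is [1, 2, 2, 1, 2, 2]; the two degree-1 vertices 1 and 4 are the ends of a path, so G = P_6. The only nontrivial automorphism of a path is the end-to-end reflection, so Aut(G) ≅ Z_2.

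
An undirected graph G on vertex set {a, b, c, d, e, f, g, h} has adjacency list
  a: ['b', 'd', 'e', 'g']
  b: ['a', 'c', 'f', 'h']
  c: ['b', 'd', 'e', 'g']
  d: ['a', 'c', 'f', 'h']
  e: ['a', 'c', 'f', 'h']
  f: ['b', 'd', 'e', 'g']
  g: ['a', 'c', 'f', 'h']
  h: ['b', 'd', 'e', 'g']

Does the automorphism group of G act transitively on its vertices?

G is 4-regular and bipartite with parts {a, c, f, h} and {b, d, e, g} (each part is independent and every cross-pair is an edge), so G = K_{4,4}. Each part can be permuted independently (S_4 × S_4) and the two equal-size parts can also be swapped, giving (S_4 × S_4) ⋊ Z_2 of order 2·(4!)² = 1152. Under this action every vertex can be carried to every other, so G is vertex-transitive.

Yes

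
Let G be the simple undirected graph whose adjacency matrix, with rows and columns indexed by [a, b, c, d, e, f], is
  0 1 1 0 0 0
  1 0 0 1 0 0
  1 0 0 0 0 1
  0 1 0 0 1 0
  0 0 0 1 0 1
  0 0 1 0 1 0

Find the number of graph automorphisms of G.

12

Every vertex has degree 2 and the graph is connected, so G is the 6-cycle C_6. C_6 has 6 rotations and 6 reflections, so Aut(C_6) ≅ D_6 of order 12.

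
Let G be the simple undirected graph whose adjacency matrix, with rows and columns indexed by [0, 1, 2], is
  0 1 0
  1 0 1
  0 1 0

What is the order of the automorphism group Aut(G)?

The degree sequence is [1, 2, 1]; the two degree-1 vertices 0 and 2 are the ends of a path, so G = P_3. A path has exactly one nontrivial symmetry — reversal — giving Aut(G) of order 2.

2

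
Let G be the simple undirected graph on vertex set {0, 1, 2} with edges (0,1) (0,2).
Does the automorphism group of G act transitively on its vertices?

Vertex 0 is the only vertex of degree 2, so every automorphism fixes it; G is not vertex-transitive.

No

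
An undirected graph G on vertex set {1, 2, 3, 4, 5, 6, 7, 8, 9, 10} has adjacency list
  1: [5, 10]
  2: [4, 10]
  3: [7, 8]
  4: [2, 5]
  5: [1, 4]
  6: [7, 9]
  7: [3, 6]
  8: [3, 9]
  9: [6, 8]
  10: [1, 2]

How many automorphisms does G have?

G has two connected components, {1, 2, 4, 5, 10} and {3, 6, 7, 8, 9}; each is 2-regular, so G = C_5 ⊔ C_5. Aut of a disjoint union of two copies of C_5 is the wreath product D_5 ≀ Z_2, of order 2·10² = 200.

200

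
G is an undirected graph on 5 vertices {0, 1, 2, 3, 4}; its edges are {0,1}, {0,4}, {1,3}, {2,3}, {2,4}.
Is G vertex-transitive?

Yes

G is 2-regular and connected on 5 vertices, i.e. the cycle C_5. C_5 has 5 rotations and 5 reflections, so Aut(C_5) ≅ D_5 of order 10. This group acts transitively on the 5 vertices.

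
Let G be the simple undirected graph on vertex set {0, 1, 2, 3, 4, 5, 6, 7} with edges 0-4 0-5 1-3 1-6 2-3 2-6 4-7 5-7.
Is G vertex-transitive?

G has two connected components, {1, 2, 3, 6} and {0, 4, 5, 7}; each is 2-regular, so G = C_4 ⊔ C_4. With two isomorphic components, Aut(G) = Aut(C_4) ≀ S_2 = (D_4 × D_4) ⋊ Z_2: permute each cycle by D_4, then optionally swap the two cycles. Order 2·(2·4)² = 128. Under this action every vertex can be carried to every other, so G is vertex-transitive.

Yes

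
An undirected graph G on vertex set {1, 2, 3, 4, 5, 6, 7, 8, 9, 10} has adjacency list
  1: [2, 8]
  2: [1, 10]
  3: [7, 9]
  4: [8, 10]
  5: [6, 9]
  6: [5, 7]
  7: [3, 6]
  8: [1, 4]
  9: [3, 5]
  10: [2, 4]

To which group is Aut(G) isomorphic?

G has two connected components, {1, 2, 4, 8, 10} and {3, 5, 6, 7, 9}; each is 2-regular, so G = C_5 ⊔ C_5. With two isomorphic components, Aut(G) = Aut(C_5) ≀ S_2 = (D_5 × D_5) ⋊ Z_2: permute each cycle by D_5, then optionally swap the two cycles. Order 2·(2·5)² = 200.

D_5 ≀ Z_2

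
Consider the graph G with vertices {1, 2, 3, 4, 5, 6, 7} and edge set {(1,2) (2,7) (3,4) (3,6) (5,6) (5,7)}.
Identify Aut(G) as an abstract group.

the cyclic group of order 2

The degree sequence is [1, 2, 2, 1, 2, 2, 2]; the two degree-1 vertices 1 and 4 are the ends of a path, so G = P_7. The only nontrivial automorphism of a path is the end-to-end reflection, so Aut(G) ≅ Z_2.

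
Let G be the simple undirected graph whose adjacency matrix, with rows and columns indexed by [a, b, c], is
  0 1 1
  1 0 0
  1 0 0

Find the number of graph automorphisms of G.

2

The degree sequence is [2, 1, 1]; the two degree-1 vertices b and c are the ends of a path, so G = P_3. The only nontrivial automorphism of a path is the end-to-end reflection, so Aut(G) ≅ Z_2.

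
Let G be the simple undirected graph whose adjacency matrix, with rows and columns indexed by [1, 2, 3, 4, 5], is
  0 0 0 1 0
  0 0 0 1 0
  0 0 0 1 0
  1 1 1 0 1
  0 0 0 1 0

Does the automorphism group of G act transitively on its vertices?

Vertex 4 is the only vertex of degree 4, so every automorphism fixes it; G is not vertex-transitive.

No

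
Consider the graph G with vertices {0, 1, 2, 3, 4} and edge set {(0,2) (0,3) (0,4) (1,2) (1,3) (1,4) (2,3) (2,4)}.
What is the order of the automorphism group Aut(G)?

Vertex 2 is the unique vertex of degree 4; the remaining 4 vertices each have degree 3 and induce a cycle, so G is the wheel on 5 vertices with hub 2. Every automorphism fixes the hub and acts on the rim 4-cycle, so Aut(G) ≅ Aut(C_4) = D_4 of order 8.

8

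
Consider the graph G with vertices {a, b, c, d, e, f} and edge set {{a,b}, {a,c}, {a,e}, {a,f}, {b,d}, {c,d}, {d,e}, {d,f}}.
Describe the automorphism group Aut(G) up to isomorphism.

The vertices split by degree into {a, d} (degree 4) and {b, c, e, f} (degree 2); every edge runs between the two parts, so G is the complete bipartite graph K_{2,4}. The parts have unequal sizes, so no automorphism swaps them; each part is permuted independently, giving S_2 × S_4 of order 2!·4! = 48.

S_2 × S_4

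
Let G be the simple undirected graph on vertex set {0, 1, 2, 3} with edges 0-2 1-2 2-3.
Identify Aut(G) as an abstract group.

Vertex 2 has degree 3 and every other vertex has degree 1, so G is the star K_{1,3} with centre 2. The 3 leaves are pairwise interchangeable while the centre is fixed, giving Aut(G) = S_3.

S_3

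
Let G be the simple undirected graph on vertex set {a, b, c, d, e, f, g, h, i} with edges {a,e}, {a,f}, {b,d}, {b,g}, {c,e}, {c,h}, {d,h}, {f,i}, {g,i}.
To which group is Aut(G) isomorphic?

G is 2-regular and connected on 9 vertices, i.e. the cycle C_9. C_9 has 9 rotations and 9 reflections, so Aut(C_9) ≅ D_9 of order 18.

the dihedral group of order 18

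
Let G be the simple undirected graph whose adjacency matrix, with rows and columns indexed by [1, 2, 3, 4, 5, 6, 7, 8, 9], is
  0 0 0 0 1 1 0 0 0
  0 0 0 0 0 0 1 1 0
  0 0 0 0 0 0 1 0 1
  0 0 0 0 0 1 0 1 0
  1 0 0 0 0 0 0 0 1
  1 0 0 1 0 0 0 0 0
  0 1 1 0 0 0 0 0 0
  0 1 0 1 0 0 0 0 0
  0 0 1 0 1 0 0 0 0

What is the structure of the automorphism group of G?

the dihedral group of order 18

G is 2-regular and connected on 9 vertices, i.e. the cycle C_9. The automorphisms of the 9-cycle are exactly the symmetries of a regular 9-gon: the dihedral group D_9, |D_9| = 18.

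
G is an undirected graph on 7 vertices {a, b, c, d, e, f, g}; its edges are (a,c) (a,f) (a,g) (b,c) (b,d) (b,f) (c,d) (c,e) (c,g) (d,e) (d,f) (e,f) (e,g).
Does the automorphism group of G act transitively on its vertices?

Vertex c is the only vertex of degree 5, so every automorphism fixes it; G is not vertex-transitive.

No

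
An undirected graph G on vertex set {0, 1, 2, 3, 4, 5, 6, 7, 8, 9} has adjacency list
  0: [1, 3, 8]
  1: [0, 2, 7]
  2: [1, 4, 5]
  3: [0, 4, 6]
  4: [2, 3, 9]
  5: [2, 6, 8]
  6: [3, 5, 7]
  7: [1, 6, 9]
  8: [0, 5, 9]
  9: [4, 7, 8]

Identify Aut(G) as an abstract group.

G is 3-regular on 10 vertices with no triangles and no 4-cycles (girth 5): this is the Petersen graph. Viewing the Petersen graph as the Kneser graph K(5,2) — vertices are 2-subsets of {1,…,5}, edges join disjoint pairs — its automorphisms are exactly the permutations of the 5-element set, so Aut ≅ S_5 of order 120.

S_5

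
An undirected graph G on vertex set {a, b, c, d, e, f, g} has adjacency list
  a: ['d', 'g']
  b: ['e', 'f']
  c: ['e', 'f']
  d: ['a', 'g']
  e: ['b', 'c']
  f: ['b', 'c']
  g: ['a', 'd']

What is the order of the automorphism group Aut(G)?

G has two connected components, {b, c, e, f} and {a, d, g}; each is 2-regular, so G = C_4 ⊔ C_3. The components are non-isomorphic (different sizes), so Aut(G) = Aut(C_3) × Aut(C_4) = D_3 × D_4 of order 6·8 = 48.

48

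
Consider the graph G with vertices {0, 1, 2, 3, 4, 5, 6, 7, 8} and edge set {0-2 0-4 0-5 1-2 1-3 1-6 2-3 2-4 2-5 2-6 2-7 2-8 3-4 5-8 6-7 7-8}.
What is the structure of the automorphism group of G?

the dihedral group of order 16

Vertex 2 is the unique vertex of degree 8; the remaining 8 vertices each have degree 3 and induce a cycle, so G is the wheel on 9 vertices with hub 2. Every automorphism fixes the hub and acts on the rim 8-cycle, so Aut(G) ≅ Aut(C_8) = D_8 of order 16.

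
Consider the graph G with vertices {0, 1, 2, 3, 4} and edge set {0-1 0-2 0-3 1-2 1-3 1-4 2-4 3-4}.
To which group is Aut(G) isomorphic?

D_4

Vertex 1 is the unique vertex of degree 4; the remaining 4 vertices each have degree 3 and induce a cycle, so G is the wheel on 5 vertices with hub 1. Every automorphism fixes the hub and acts on the rim 4-cycle, so Aut(G) ≅ Aut(C_4) = D_4 of order 8.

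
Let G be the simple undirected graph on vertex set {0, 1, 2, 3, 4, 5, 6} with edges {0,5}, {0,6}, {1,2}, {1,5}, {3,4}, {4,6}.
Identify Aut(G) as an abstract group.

The degree sequence is [2, 2, 1, 1, 2, 2, 2]; the two degree-1 vertices 2 and 3 are the ends of a path, so G = P_7. The only nontrivial automorphism of a path is the end-to-end reflection, so Aut(G) ≅ Z_2.

C_2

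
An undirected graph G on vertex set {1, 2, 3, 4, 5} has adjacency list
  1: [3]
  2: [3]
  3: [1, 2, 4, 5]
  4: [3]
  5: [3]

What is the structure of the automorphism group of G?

Vertex 3 has degree 4 and every other vertex has degree 1, so G is the star K_{1,4} with centre 3. The 4 leaves are pairwise interchangeable while the centre is fixed, giving Aut(G) = S_4.

S_4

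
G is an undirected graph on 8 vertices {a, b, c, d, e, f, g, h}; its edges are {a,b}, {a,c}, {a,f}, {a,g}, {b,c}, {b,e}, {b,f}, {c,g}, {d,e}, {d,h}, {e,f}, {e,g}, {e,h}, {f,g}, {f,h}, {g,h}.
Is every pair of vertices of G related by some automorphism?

No

Vertex c is the only vertex of degree 3, so every automorphism fixes it; G is not vertex-transitive.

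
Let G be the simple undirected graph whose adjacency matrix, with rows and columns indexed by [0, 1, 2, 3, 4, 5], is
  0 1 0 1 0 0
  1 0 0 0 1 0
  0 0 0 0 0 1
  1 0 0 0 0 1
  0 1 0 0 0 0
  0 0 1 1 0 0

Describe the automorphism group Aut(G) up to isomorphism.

The degree sequence is [2, 2, 1, 2, 1, 2]; the two degree-1 vertices 2 and 4 are the ends of a path, so G = P_6. A path has exactly one nontrivial symmetry — reversal — giving Aut(G) of order 2.

Z_2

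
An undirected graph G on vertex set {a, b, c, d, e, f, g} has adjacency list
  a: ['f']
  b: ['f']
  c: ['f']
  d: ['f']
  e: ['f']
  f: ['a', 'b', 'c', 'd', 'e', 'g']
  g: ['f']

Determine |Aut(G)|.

Vertex f has degree 6 and every other vertex has degree 1, so G is the star K_{1,6} with centre f. Any automorphism fixes the centre and permutes the 6 leaves freely, so Aut(G) ≅ S_6 of order 6! = 720.

720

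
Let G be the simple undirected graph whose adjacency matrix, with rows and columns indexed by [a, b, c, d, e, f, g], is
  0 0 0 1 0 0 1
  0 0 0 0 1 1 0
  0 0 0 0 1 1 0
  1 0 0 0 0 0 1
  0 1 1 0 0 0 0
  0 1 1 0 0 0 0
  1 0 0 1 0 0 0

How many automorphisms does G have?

48

G has two connected components, {b, c, e, f} and {a, d, g}; each is 2-regular, so G = C_4 ⊔ C_3. No automorphism exchanges components of different sizes, hence Aut(G) is the direct product D_4 × D_3, order 48.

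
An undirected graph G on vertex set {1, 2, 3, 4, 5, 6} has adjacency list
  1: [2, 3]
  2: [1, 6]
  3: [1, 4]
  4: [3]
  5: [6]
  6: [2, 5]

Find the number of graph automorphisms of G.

2

The degree sequence is [2, 2, 2, 1, 1, 2]; the two degree-1 vertices 4 and 5 are the ends of a path, so G = P_6. A path has exactly one nontrivial symmetry — reversal — giving Aut(G) of order 2.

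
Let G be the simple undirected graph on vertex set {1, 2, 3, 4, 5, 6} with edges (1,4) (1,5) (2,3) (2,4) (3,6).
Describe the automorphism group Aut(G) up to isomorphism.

Z_2

The degree sequence is [2, 2, 2, 2, 1, 1]; the two degree-1 vertices 5 and 6 are the ends of a path, so G = P_6. A path has exactly one nontrivial symmetry — reversal — giving Aut(G) of order 2.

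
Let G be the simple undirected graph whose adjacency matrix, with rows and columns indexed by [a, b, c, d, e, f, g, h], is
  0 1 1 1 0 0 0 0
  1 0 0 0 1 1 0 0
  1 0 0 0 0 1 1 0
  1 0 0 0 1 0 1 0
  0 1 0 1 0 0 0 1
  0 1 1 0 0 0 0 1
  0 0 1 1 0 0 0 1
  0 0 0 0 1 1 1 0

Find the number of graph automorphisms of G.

48

G is 3-regular and bipartite on 2^3 = 8 vertices with girth 4; it is the hypercube graph Q_3. The symmetry group of the 3-cube is the hyperoctahedral group B_3 = Z_2 ≀ S_3, of order 2^3·3! = 48.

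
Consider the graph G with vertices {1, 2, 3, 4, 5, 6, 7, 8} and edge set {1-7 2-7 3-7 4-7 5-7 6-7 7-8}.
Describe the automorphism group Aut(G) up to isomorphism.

S_7

Vertex 7 has degree 7 and every other vertex has degree 1, so G is the star K_{1,7} with centre 7. Any automorphism fixes the centre and permutes the 7 leaves freely, so Aut(G) ≅ S_7 of order 7! = 5040.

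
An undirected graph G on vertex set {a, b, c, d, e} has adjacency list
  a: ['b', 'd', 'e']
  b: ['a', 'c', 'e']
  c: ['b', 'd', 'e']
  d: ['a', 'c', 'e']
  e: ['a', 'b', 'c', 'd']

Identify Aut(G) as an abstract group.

D_4

Vertex e is the unique vertex of degree 4; the remaining 4 vertices each have degree 3 and induce a cycle, so G is the wheel on 5 vertices with hub e. Every automorphism fixes the hub and acts on the rim 4-cycle, so Aut(G) ≅ Aut(C_4) = D_4 of order 8.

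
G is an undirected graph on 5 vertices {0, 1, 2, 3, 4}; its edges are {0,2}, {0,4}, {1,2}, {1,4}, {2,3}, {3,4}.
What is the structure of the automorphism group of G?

The vertices split by degree into {2, 4} (degree 3) and {0, 1, 3} (degree 2); every edge runs between the two parts, so G is the complete bipartite graph K_{2,3}. The parts have unequal sizes, so no automorphism swaps them; each part is permuted independently, giving S_3 × S_2 of order 3!·2! = 12.

S_3 × S_2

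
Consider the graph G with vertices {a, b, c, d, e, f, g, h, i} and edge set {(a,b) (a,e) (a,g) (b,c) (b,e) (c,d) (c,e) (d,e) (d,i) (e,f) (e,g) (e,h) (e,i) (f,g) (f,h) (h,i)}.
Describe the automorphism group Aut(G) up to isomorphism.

Vertex e is the unique vertex of degree 8; the remaining 8 vertices each have degree 3 and induce a cycle, so G is the wheel on 9 vertices with hub e. Every automorphism fixes the hub and acts on the rim 8-cycle, so Aut(G) ≅ Aut(C_8) = D_8 of order 16.

D_8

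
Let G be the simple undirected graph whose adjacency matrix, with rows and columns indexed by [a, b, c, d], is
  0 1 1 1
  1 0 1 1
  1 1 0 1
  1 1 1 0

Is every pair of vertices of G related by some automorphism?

Every vertex has degree 3, so G is the complete graph K_4. Any permutation of the 4 vertices preserves K_4, so Aut(K_4) = S_4 of order 4! = 24. This group acts transitively on the 4 vertices.

Yes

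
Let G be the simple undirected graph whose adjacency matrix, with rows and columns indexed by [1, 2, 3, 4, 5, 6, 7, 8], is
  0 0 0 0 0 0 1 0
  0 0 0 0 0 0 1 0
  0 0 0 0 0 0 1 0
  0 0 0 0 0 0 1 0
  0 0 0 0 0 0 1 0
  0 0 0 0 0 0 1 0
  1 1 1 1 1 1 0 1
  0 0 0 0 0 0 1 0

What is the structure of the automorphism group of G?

the symmetric group on 7 letters

Vertex 7 has degree 7 and every other vertex has degree 1, so G is the star K_{1,7} with centre 7. The 7 leaves are pairwise interchangeable while the centre is fixed, giving Aut(G) = S_7.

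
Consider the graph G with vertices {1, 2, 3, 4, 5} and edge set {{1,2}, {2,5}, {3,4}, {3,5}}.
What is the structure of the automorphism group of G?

C_2

The degree sequence is [1, 2, 2, 1, 2]; the two degree-1 vertices 1 and 4 are the ends of a path, so G = P_5. A path has exactly one nontrivial symmetry — reversal — giving Aut(G) of order 2.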